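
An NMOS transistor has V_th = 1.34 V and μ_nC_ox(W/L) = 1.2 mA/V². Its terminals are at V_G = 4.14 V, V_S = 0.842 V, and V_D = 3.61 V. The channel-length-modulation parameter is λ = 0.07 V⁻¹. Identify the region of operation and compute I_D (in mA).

V_GS = V_G − V_S = 4.14 − 0.842 = 3.3 V; V_DS = V_D − V_S = 3.61 − 0.842 = 2.77 V.
V_ov = V_GS − V_th = 3.3 − 1.34 = 1.96 V.
Since V_DS = 2.77 V ≥ V_ov = 1.96 V, the device is in saturation.
I_D = ½ k_n V_ov² (1 + λ V_DS) = 0.5 × 1.2 × 1.96² × (1 + 0.07 × 2.77) = 2.75 mA.

Saturation; I_D = 2.75 mA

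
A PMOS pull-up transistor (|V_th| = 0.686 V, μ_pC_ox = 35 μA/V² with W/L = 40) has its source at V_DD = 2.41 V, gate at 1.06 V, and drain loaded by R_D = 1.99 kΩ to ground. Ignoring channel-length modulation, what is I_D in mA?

V_SG = V_DD − V_G = 2.41 − 1.06 = 1.35 V, so V_ov = 1.35 − 0.686 = 0.664 V.
k_p = μ_pC_ox · (W/L) = 1.4 mA/V².
Assume saturation: I_D = ½ k_p V_ov² = 0.5 × 1.4 × 0.664² = 0.309 mA, giving V_SD = V_DD − I_D R_D = 2.41 − 0.309 × 1.99 = 1.8 V.
V_SD = 1.8 V ≥ V_ov = 0.664 V, confirming saturation.

I_D = 0.309 mA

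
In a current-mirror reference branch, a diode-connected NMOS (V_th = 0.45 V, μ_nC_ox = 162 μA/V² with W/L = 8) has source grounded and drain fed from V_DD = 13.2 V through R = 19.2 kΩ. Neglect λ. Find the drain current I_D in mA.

I_D = 0.613 mA

With gate tied to drain, V_GS = V_DS ≥ V_GS − V_th, so the device is in saturation.
k_n = μ_nC_ox · (W/L) = 1.296 mA/V².
KCL at the drain: ½ k_n (V_GS − V_th)² = (V_DD − V_GS)/R.
Let x = V_GS − 0.45. Then 12.4 x² + x − 12.75 = 0, giving x = 0.973 V (positive root), so V_GS = 1.42 V.
I_D = (V_DD − V_GS)/R = (13.2 − 1.42) / 19.2 = 0.613 mA.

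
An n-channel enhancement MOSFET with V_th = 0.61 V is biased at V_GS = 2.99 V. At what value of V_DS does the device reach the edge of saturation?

The boundary between triode and saturation is V_DS = V_GS − V_th = V_ov.
V_ov = 2.99 − 0.61 = 2.38 V.

V_DS,sat = 2.38 V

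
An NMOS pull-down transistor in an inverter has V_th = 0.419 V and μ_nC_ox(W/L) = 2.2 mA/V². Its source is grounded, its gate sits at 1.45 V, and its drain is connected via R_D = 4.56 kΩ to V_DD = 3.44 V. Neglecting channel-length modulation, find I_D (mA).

I_D = 0.675 mA

V_GS = V_G = 1.45 V, so V_ov = 1.45 − 0.419 = 1.03 V.
Assume saturation: I_D = ½ k_n V_ov² = 0.5 × 2.2 × 1.03² = 1.17 mA, giving V_DS = V_DD − I_D R_D = 3.44 − 1.17 × 4.56 = -1.89 V.
But -1.89 V < V_ov = 1.03 V, so the device is actually in triode.
In triode I_D = k_n[V_ov V_DS − ½ V_DS²] and I_D = (V_DD − V_DS)/R_D. Equating: 5.02 V_DS² − 11.34 V_DS + 3.44 = 0, giving V_DS = 0.361 V (the root below V_ov).
I_D = (3.44 − 0.361) / 4.56 = 0.675 mA.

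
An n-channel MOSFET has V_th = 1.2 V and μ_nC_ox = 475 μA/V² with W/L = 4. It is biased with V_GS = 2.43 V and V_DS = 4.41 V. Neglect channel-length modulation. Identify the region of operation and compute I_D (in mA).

Saturation; I_D = 1.44 mA

k_n = μ_nC_ox · (W/L) = 1.9 mA/V².
V_ov = V_GS − V_th = 2.43 − 1.2 = 1.23 V.
Since V_DS = 4.41 V ≥ V_ov = 1.23 V, the device is in saturation.
I_D = ½ k_n V_ov² = 0.5 × 1.9 × 1.23² = 1.44 mA.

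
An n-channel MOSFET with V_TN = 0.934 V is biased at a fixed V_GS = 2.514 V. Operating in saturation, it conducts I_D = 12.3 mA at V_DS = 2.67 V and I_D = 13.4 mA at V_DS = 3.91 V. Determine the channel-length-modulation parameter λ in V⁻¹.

With V_GS fixed, I_D ∝ (1 + λ V_DS) in saturation, so I_D2/I_D1 = (1 + λ V_DS2)/(1 + λ V_DS1).
13.4/12.3 = 1.089 = (1 + 3.91 λ)/(1 + 2.67 λ).
Solving: λ (I_D1 V_DS2 − I_D2 V_DS1) = I_D2 − I_D1, so λ = (13.4 − 12.3) / (12.3 × 3.91 − 13.4 × 2.67) = 1.1 / 12.3 = 0.0893 V⁻¹.

λ = 0.0893 V⁻¹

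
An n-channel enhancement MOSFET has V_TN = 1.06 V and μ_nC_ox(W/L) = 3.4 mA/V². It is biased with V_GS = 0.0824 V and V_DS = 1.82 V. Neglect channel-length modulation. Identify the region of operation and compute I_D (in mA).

Cutoff; I_D = 0 mA

V_GS = 0.0824 V < V_TN = 1.06 V, so the transistor is in cutoff.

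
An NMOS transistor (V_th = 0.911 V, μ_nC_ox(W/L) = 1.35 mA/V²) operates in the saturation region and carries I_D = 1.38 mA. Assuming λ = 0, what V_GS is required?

In saturation I_D = ½ k_n (V_GS − V_th)², so V_GS − V_th = √(2 I_D / k_n) = √(2 × 1.38 / 1.35) = 1.43 V.
V_GS = 0.911 + 1.43 = 2.34 V.

V_GS = 2.34 V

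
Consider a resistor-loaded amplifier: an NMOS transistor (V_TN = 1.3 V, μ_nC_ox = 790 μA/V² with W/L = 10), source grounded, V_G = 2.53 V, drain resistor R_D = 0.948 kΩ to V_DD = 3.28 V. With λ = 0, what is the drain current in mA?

V_GS = V_G = 2.53 V, so V_ov = 2.53 − 1.3 = 1.23 V.
k_n = μ_nC_ox · (W/L) = 7.9 mA/V².
Assume saturation: I_D = ½ k_n V_ov² = 0.5 × 7.9 × 1.23² = 5.98 mA, giving V_DS = V_DD − I_D R_D = 3.28 − 5.98 × 0.948 = -2.39 V.
But -2.39 V < V_ov = 1.23 V, so the device is actually in triode.
In triode I_D = k_n[V_ov V_DS − ½ V_DS²] and I_D = (V_DD − V_DS)/R_D. Equating: 3.74 V_DS² − 10.21 V_DS + 3.28 = 0, giving V_DS = 0.372 V (the root below V_ov).
I_D = (3.28 − 0.372) / 0.948 = 3.07 mA.

I_D = 3.07 mA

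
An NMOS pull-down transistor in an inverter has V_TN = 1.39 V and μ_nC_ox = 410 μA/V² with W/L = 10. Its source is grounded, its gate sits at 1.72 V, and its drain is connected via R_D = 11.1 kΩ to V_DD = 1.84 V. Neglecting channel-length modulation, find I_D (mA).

V_GS = V_G = 1.72 V, so V_ov = 1.72 − 1.39 = 0.33 V.
k_n = μ_nC_ox · (W/L) = 4.1 mA/V².
Assume saturation: I_D = ½ k_n V_ov² = 0.5 × 4.1 × 0.33² = 0.223 mA, giving V_DS = V_DD − I_D R_D = 1.84 − 0.223 × 11.1 = -0.638 V.
But -0.638 V < V_ov = 0.33 V, so the device is actually in triode.
In triode I_D = k_n[V_ov V_DS − ½ V_DS²] and I_D = (V_DD − V_DS)/R_D. Equating: 22.8 V_DS² − 16.02 V_DS + 1.84 = 0, giving V_DS = 0.145 V (the root below V_ov).
I_D = (1.84 − 0.145) / 11.1 = 0.153 mA.

I_D = 0.153 mA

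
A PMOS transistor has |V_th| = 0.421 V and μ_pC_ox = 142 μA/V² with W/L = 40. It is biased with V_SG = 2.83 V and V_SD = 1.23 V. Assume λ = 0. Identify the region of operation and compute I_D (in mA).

Triode; I_D = 12.5 mA

k_p = μ_pC_ox · (W/L) = 5.68 mA/V².
V_ov = V_SG − |V_th| = 2.83 − 0.421 = 2.41 V.
Since V_SD = 1.23 V < V_ov = 2.41 V, the device is in the triode region.
I_D = k_p [V_ov · V_SD − ½ V_SD²] = 5.68 × [2.41 × 1.23 − 0.5 × 1.23²] = 12.5 mA.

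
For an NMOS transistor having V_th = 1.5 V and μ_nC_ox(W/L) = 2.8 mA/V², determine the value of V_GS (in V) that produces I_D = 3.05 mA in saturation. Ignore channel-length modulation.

In saturation I_D = ½ k_n (V_GS − V_th)², so V_GS − V_th = √(2 I_D / k_n) = √(2 × 3.05 / 2.8) = 1.48 V.
V_GS = 1.5 + 1.48 = 2.98 V.

V_GS = 2.98 V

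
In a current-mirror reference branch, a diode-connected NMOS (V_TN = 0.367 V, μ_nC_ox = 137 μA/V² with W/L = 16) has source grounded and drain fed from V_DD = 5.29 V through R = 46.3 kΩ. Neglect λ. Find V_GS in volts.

With gate tied to drain, V_GS = V_DS ≥ V_GS − V_TN, so the device is in saturation.
k_n = μ_nC_ox · (W/L) = 2.192 mA/V².
KCL at the drain: ½ k_n (V_GS − V_TN)² = (V_DD − V_GS)/R.
Let x = V_GS − 0.367. Then 50.7 x² + x − 4.923 = 0, giving x = 0.302 V (positive root), so V_GS = 0.669 V.
I_D = (V_DD − V_GS)/R = (5.29 − 0.669) / 46.3 = 0.0998 mA.

V_GS = 0.669 V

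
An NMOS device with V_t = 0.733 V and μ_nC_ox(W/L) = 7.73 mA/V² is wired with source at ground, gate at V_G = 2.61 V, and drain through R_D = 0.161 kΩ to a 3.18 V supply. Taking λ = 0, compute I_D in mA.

V_GS = V_G = 2.61 V, so V_ov = 2.61 − 0.733 = 1.88 V.
Assume saturation: I_D = ½ k_n V_ov² = 0.5 × 7.73 × 1.88² = 13.6 mA, giving V_DS = V_DD − I_D R_D = 3.18 − 13.6 × 0.161 = 0.988 V.
But 0.988 V < V_ov = 1.88 V, so the device is actually in triode.
In triode I_D = k_n[V_ov V_DS − ½ V_DS²] and I_D = (V_DD − V_DS)/R_D. Equating: 0.622 V_DS² − 3.336 V_DS + 3.18 = 0, giving V_DS = 1.24 V (the root below V_ov).
I_D = (3.18 − 1.24) / 0.161 = 12 mA.

I_D = 12.0 mA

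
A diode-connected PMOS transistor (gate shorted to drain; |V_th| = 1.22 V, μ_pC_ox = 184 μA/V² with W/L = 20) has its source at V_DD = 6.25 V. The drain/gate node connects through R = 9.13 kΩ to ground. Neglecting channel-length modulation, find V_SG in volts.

V_SG = 1.74 V

With gate tied to drain, V_SG = V_SD ≥ V_SG − |V_th|, so the device is in saturation.
k_p = μ_pC_ox · (W/L) = 3.68 mA/V².
KCL at the drain: ½ k_p (V_SG − |V_th|)² = (V_DD − V_SG)/R.
Let x = V_SG − 1.22. Then 16.8 x² + x − 5.03 = 0, giving x = 0.518 V (positive root), so V_SG = 1.74 V.
I_D = (V_DD − V_SG)/R = (6.25 − 1.74) / 9.13 = 0.494 mA.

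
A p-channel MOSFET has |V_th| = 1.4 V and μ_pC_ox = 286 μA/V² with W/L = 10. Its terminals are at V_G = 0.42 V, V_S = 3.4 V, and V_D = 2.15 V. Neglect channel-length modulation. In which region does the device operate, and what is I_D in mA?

V_SG = V_S − V_G = 3.4 − 0.42 = 2.98 V; V_SD = V_S − V_D = 3.4 − 2.15 = 1.25 V.
k_p = μ_pC_ox · (W/L) = 2.86 mA/V².
V_ov = V_SG − |V_th| = 2.98 − 1.4 = 1.58 V.
Since V_SD = 1.25 V < V_ov = 1.58 V, the device is in the triode region.
I_D = k_p [V_ov · V_SD − ½ V_SD²] = 2.86 × [1.58 × 1.25 − 0.5 × 1.25²] = 3.41 mA.

Triode; I_D = 3.41 mA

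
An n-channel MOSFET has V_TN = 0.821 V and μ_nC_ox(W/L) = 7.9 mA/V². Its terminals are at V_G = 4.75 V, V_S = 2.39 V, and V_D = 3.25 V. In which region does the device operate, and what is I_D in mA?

Triode; I_D = 7.53 mA

V_GS = V_G − V_S = 4.75 − 2.39 = 2.36 V; V_DS = V_D − V_S = 3.25 − 2.39 = 0.86 V.
V_ov = V_GS − V_TN = 2.36 − 0.821 = 1.54 V.
Since V_DS = 0.86 V < V_ov = 1.54 V, the device is in the triode region.
I_D = k_n [V_ov · V_DS − ½ V_DS²] = 7.9 × [1.54 × 0.86 − 0.5 × 0.86²] = 7.53 mA.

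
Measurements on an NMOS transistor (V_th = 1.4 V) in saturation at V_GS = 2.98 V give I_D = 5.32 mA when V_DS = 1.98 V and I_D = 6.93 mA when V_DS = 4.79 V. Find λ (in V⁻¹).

With V_GS fixed, I_D ∝ (1 + λ V_DS) in saturation, so I_D2/I_D1 = (1 + λ V_DS2)/(1 + λ V_DS1).
6.93/5.32 = 1.303 = (1 + 4.79 λ)/(1 + 1.98 λ).
Solving: λ (I_D1 V_DS2 − I_D2 V_DS1) = I_D2 − I_D1, so λ = (6.93 − 5.32) / (5.32 × 4.79 − 6.93 × 1.98) = 1.61 / 11.8 = 0.137 V⁻¹.

λ = 0.137 V⁻¹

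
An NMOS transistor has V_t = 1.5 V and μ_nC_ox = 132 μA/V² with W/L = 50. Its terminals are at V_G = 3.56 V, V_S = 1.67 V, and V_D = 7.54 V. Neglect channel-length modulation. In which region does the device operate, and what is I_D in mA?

V_GS = V_G − V_S = 3.56 − 1.67 = 1.89 V; V_DS = V_D − V_S = 7.54 − 1.67 = 5.87 V.
k_n = μ_nC_ox · (W/L) = 6.6 mA/V².
V_ov = V_GS − V_t = 1.89 − 1.5 = 0.39 V.
Since V_DS = 5.87 V ≥ V_ov = 0.39 V, the device is in saturation.
I_D = ½ k_n V_ov² = 0.5 × 6.6 × 0.39² = 0.502 mA.

Saturation; I_D = 0.502 mA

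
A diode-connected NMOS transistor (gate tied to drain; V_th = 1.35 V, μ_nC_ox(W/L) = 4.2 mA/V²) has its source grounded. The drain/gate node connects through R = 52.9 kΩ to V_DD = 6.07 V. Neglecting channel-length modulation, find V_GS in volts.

V_GS = 1.55 V

With gate tied to drain, V_GS = V_DS ≥ V_GS − V_th, so the device is in saturation.
KCL at the drain: ½ k_n (V_GS − V_th)² = (V_DD − V_GS)/R.
Let x = V_GS − 1.35. Then 111 x² + x − 4.72 = 0, giving x = 0.202 V (positive root), so V_GS = 1.55 V.
I_D = (V_DD − V_GS)/R = (6.07 − 1.55) / 52.9 = 0.0854 mA.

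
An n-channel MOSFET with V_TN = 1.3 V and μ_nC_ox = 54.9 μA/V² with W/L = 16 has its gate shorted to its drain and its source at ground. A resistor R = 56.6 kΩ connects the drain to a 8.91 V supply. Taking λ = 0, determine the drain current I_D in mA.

With gate tied to drain, V_GS = V_DS ≥ V_GS − V_TN, so the device is in saturation.
k_n = μ_nC_ox · (W/L) = 0.8784 mA/V².
KCL at the drain: ½ k_n (V_GS − V_TN)² = (V_DD − V_GS)/R.
Let x = V_GS − 1.3. Then 24.9 x² + x − 7.61 = 0, giving x = 0.534 V (positive root), so V_GS = 1.83 V.
I_D = (V_DD − V_GS)/R = (8.91 − 1.83) / 56.6 = 0.125 mA.

I_D = 0.125 mA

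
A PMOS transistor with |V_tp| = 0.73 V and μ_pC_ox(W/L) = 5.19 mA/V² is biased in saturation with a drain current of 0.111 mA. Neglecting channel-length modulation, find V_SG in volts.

V_SG = 0.937 V

In saturation I_D = ½ k_p (V_SG − |V_tp|)², so V_SG − |V_tp| = √(2 I_D / k_p) = √(2 × 0.111 / 5.19) = 0.207 V.
V_SG = 0.73 + 0.207 = 0.937 V.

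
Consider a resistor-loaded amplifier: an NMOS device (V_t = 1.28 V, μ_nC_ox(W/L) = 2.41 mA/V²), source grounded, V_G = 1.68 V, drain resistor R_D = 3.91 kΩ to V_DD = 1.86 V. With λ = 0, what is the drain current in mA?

I_D = 0.193 mA

V_GS = V_G = 1.68 V, so V_ov = 1.68 − 1.28 = 0.4 V.
Assume saturation: I_D = ½ k_n V_ov² = 0.5 × 2.41 × 0.4² = 0.193 mA, giving V_DS = V_DD − I_D R_D = 1.86 − 0.193 × 3.91 = 1.11 V.
V_DS = 1.11 V ≥ V_ov = 0.4 V, confirming saturation.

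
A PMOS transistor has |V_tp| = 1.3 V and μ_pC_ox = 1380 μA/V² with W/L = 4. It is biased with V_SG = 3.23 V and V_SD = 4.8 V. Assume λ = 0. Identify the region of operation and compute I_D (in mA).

Saturation; I_D = 10.3 mA

k_p = μ_pC_ox · (W/L) = 5.52 mA/V².
V_ov = V_SG − |V_tp| = 3.23 − 1.3 = 1.93 V.
Since V_SD = 4.8 V ≥ V_ov = 1.93 V, the device is in saturation.
I_D = ½ k_p V_ov² = 0.5 × 5.52 × 1.93² = 10.3 mA.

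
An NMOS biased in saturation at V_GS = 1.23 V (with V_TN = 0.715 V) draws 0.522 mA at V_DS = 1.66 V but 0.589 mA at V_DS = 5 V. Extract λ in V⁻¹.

λ = 0.0410 V⁻¹

With V_GS fixed, I_D ∝ (1 + λ V_DS) in saturation, so I_D2/I_D1 = (1 + λ V_DS2)/(1 + λ V_DS1).
0.589/0.522 = 1.128 = (1 + 5 λ)/(1 + 1.66 λ).
Solving: λ (I_D1 V_DS2 − I_D2 V_DS1) = I_D2 − I_D1, so λ = (0.589 − 0.522) / (0.522 × 5 − 0.589 × 1.66) = 0.067 / 1.63 = 0.041 V⁻¹.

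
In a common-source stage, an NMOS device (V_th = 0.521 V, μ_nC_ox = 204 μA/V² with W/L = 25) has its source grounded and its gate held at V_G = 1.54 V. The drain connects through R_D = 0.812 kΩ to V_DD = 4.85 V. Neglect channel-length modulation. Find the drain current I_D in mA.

V_GS = V_G = 1.54 V, so V_ov = 1.54 − 0.521 = 1.02 V.
k_n = μ_nC_ox · (W/L) = 5.1 mA/V².
Assume saturation: I_D = ½ k_n V_ov² = 0.5 × 5.1 × 1.02² = 2.65 mA, giving V_DS = V_DD − I_D R_D = 4.85 − 2.65 × 0.812 = 2.7 V.
V_DS = 2.7 V ≥ V_ov = 1.02 V, confirming saturation.

I_D = 2.65 mA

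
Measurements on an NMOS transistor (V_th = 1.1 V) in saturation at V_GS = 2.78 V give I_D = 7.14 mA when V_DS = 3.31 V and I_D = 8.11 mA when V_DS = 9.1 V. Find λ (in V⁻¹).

λ = 0.0254 V⁻¹

With V_GS fixed, I_D ∝ (1 + λ V_DS) in saturation, so I_D2/I_D1 = (1 + λ V_DS2)/(1 + λ V_DS1).
8.11/7.14 = 1.136 = (1 + 9.1 λ)/(1 + 3.31 λ).
Solving: λ (I_D1 V_DS2 − I_D2 V_DS1) = I_D2 − I_D1, so λ = (8.11 − 7.14) / (7.14 × 9.1 − 8.11 × 3.31) = 0.97 / 38.1 = 0.0254 V⁻¹.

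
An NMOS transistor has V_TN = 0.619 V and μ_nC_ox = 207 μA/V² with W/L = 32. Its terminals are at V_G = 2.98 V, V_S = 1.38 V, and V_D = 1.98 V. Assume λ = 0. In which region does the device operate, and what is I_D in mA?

Triode; I_D = 2.71 mA

V_GS = V_G − V_S = 2.98 − 1.38 = 1.6 V; V_DS = V_D − V_S = 1.98 − 1.38 = 0.6 V.
k_n = μ_nC_ox · (W/L) = 6.624 mA/V².
V_ov = V_GS − V_TN = 1.6 − 0.619 = 0.981 V.
Since V_DS = 0.6 V < V_ov = 0.981 V, the device is in the triode region.
I_D = k_n [V_ov · V_DS − ½ V_DS²] = 6.624 × [0.981 × 0.6 − 0.5 × 0.6²] = 2.71 mA.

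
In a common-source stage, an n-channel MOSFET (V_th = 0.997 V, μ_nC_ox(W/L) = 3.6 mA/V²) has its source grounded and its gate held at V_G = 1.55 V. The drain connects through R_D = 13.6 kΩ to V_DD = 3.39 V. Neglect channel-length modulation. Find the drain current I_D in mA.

I_D = 0.239 mA

V_GS = V_G = 1.55 V, so V_ov = 1.55 − 0.997 = 0.553 V.
Assume saturation: I_D = ½ k_n V_ov² = 0.5 × 3.6 × 0.553² = 0.55 mA, giving V_DS = V_DD − I_D R_D = 3.39 − 0.55 × 13.6 = -4.1 V.
But -4.1 V < V_ov = 0.553 V, so the device is actually in triode.
In triode I_D = k_n[V_ov V_DS − ½ V_DS²] and I_D = (V_DD − V_DS)/R_D. Equating: 24.5 V_DS² − 28.07 V_DS + 3.39 = 0, giving V_DS = 0.137 V (the root below V_ov).
I_D = (3.39 − 0.137) / 13.6 = 0.239 mA.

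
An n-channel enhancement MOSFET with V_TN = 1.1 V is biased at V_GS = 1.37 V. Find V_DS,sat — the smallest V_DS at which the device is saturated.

The boundary between triode and saturation is V_DS = V_GS − V_TN = V_ov.
V_ov = 1.37 − 1.1 = 0.27 V.

V_DS,sat = 0.270 V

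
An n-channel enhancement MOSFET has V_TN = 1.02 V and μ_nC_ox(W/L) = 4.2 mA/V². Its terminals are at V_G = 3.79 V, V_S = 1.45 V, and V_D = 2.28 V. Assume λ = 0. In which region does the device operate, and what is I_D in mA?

Triode; I_D = 3.15 mA

V_GS = V_G − V_S = 3.79 − 1.45 = 2.34 V; V_DS = V_D − V_S = 2.28 − 1.45 = 0.83 V.
V_ov = V_GS − V_TN = 2.34 − 1.02 = 1.32 V.
Since V_DS = 0.83 V < V_ov = 1.32 V, the device is in the triode region.
I_D = k_n [V_ov · V_DS − ½ V_DS²] = 4.2 × [1.32 × 0.83 − 0.5 × 0.83²] = 3.15 mA.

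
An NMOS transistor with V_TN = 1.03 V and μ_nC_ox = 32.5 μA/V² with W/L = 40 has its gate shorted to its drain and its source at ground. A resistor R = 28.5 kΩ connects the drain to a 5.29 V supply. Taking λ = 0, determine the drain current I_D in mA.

I_D = 0.134 mA

With gate tied to drain, V_GS = V_DS ≥ V_GS − V_TN, so the device is in saturation.
k_n = μ_nC_ox · (W/L) = 1.3 mA/V².
KCL at the drain: ½ k_n (V_GS − V_TN)² = (V_DD − V_GS)/R.
Let x = V_GS − 1.03. Then 18.5 x² + x − 4.26 = 0, giving x = 0.453 V (positive root), so V_GS = 1.48 V.
I_D = (V_DD − V_GS)/R = (5.29 − 1.48) / 28.5 = 0.134 mA.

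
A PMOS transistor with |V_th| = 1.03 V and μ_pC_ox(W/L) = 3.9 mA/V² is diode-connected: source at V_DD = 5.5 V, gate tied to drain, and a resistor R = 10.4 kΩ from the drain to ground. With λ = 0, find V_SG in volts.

With gate tied to drain, V_SG = V_SD ≥ V_SG − |V_th|, so the device is in saturation.
KCL at the drain: ½ k_p (V_SG − |V_th|)² = (V_DD − V_SG)/R.
Let x = V_SG − 1.03. Then 20.3 x² + x − 4.47 = 0, giving x = 0.445 V (positive root), so V_SG = 1.48 V.
I_D = (V_DD − V_SG)/R = (5.5 − 1.48) / 10.4 = 0.387 mA.

V_SG = 1.48 V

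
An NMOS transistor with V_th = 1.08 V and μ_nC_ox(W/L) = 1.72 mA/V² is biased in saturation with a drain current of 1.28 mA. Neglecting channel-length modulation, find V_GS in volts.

In saturation I_D = ½ k_n (V_GS − V_th)², so V_GS − V_th = √(2 I_D / k_n) = √(2 × 1.28 / 1.72) = 1.22 V.
V_GS = 1.08 + 1.22 = 2.3 V.

V_GS = 2.30 V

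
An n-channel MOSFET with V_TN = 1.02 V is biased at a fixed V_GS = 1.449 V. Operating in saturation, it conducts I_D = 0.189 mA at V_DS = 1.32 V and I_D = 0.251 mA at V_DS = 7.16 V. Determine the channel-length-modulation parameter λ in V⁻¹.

λ = 0.0607 V⁻¹

With V_GS fixed, I_D ∝ (1 + λ V_DS) in saturation, so I_D2/I_D1 = (1 + λ V_DS2)/(1 + λ V_DS1).
0.251/0.189 = 1.328 = (1 + 7.16 λ)/(1 + 1.32 λ).
Solving: λ (I_D1 V_DS2 − I_D2 V_DS1) = I_D2 − I_D1, so λ = (0.251 − 0.189) / (0.189 × 7.16 − 0.251 × 1.32) = 0.062 / 1.02 = 0.0607 V⁻¹.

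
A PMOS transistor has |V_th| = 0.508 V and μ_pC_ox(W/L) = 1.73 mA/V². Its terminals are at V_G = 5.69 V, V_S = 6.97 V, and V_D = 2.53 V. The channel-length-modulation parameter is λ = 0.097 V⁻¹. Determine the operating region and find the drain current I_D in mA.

Saturation; I_D = 0.738 mA

V_SG = V_S − V_G = 6.97 − 5.69 = 1.28 V; V_SD = V_S − V_D = 6.97 − 2.53 = 4.44 V.
V_ov = V_SG − |V_th| = 1.28 − 0.508 = 0.772 V.
Since V_SD = 4.44 V ≥ V_ov = 0.772 V, the device is in saturation.
I_D = ½ k_p V_ov² (1 + λ V_SD) = 0.5 × 1.73 × 0.772² × (1 + 0.097 × 4.44) = 0.738 mA.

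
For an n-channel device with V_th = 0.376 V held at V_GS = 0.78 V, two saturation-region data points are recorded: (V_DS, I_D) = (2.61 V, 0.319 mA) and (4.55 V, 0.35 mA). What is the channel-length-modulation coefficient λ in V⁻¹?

λ = 0.0576 V⁻¹

With V_GS fixed, I_D ∝ (1 + λ V_DS) in saturation, so I_D2/I_D1 = (1 + λ V_DS2)/(1 + λ V_DS1).
0.35/0.319 = 1.097 = (1 + 4.55 λ)/(1 + 2.61 λ).
Solving: λ (I_D1 V_DS2 − I_D2 V_DS1) = I_D2 − I_D1, so λ = (0.35 − 0.319) / (0.319 × 4.55 − 0.35 × 2.61) = 0.031 / 0.538 = 0.0576 V⁻¹.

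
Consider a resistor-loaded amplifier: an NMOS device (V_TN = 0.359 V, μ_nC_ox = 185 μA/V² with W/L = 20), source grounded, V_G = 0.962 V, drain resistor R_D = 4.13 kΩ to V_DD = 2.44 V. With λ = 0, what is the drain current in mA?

I_D = 0.515 mA

V_GS = V_G = 0.962 V, so V_ov = 0.962 − 0.359 = 0.603 V.
k_n = μ_nC_ox · (W/L) = 3.7 mA/V².
Assume saturation: I_D = ½ k_n V_ov² = 0.5 × 3.7 × 0.603² = 0.673 mA, giving V_DS = V_DD − I_D R_D = 2.44 − 0.673 × 4.13 = -0.338 V.
But -0.338 V < V_ov = 0.603 V, so the device is actually in triode.
In triode I_D = k_n[V_ov V_DS − ½ V_DS²] and I_D = (V_DD − V_DS)/R_D. Equating: 7.64 V_DS² − 10.21 V_DS + 2.44 = 0, giving V_DS = 0.311 V (the root below V_ov).
I_D = (2.44 − 0.311) / 4.13 = 0.515 mA.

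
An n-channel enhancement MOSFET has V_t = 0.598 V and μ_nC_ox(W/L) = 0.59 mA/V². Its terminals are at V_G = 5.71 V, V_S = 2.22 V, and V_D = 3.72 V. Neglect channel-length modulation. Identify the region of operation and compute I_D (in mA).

Triode; I_D = 1.90 mA

V_GS = V_G − V_S = 5.71 − 2.22 = 3.49 V; V_DS = V_D − V_S = 3.72 − 2.22 = 1.5 V.
V_ov = V_GS − V_t = 3.49 − 0.598 = 2.89 V.
Since V_DS = 1.5 V < V_ov = 2.89 V, the device is in the triode region.
I_D = k_n [V_ov · V_DS − ½ V_DS²] = 0.59 × [2.89 × 1.5 − 0.5 × 1.5²] = 1.9 mA.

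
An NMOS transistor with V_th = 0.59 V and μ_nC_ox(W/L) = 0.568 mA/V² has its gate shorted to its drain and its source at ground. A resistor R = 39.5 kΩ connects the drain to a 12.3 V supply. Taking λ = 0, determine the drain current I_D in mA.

I_D = 0.272 mA

With gate tied to drain, V_GS = V_DS ≥ V_GS − V_th, so the device is in saturation.
KCL at the drain: ½ k_n (V_GS − V_th)² = (V_DD − V_GS)/R.
Let x = V_GS − 0.59. Then 11.2 x² + x − 11.71 = 0, giving x = 0.978 V (positive root), so V_GS = 1.57 V.
I_D = (V_DD − V_GS)/R = (12.3 − 1.57) / 39.5 = 0.272 mA.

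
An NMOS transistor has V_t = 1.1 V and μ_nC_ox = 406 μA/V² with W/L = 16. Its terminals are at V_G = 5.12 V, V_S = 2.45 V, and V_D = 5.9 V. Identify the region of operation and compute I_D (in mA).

Saturation; I_D = 8.01 mA

V_GS = V_G − V_S = 5.12 − 2.45 = 2.67 V; V_DS = V_D − V_S = 5.9 − 2.45 = 3.45 V.
k_n = μ_nC_ox · (W/L) = 6.496 mA/V².
V_ov = V_GS − V_t = 2.67 − 1.1 = 1.57 V.
Since V_DS = 3.45 V ≥ V_ov = 1.57 V, the device is in saturation.
I_D = ½ k_n V_ov² = 0.5 × 6.496 × 1.57² = 8.01 mA.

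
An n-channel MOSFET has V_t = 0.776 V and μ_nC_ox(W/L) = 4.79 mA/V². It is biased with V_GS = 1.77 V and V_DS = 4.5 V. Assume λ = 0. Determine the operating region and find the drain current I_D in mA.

V_ov = V_GS − V_t = 1.77 − 0.776 = 0.994 V.
Since V_DS = 4.5 V ≥ V_ov = 0.994 V, the device is in saturation.
I_D = ½ k_n V_ov² = 0.5 × 4.79 × 0.994² = 2.37 mA.

Saturation; I_D = 2.37 mA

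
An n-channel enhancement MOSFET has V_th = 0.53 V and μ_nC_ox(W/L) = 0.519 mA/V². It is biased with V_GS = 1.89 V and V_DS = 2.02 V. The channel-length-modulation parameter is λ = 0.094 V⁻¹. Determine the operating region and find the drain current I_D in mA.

Saturation; I_D = 0.571 mA

V_ov = V_GS − V_th = 1.89 − 0.53 = 1.36 V.
Since V_DS = 2.02 V ≥ V_ov = 1.36 V, the device is in saturation.
I_D = ½ k_n V_ov² (1 + λ V_DS) = 0.5 × 0.519 × 1.36² × (1 + 0.094 × 2.02) = 0.571 mA.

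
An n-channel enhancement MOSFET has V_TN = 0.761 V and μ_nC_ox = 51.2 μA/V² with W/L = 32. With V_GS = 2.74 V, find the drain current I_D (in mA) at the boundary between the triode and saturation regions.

At the boundary V_DS = V_ov = V_GS − V_TN = 2.74 − 0.761 = 1.98 V.
k_n = μ_nC_ox · (W/L) = 1.638 mA/V².
I_D = ½ k_n V_ov² = 0.5 × 1.638 × 1.98² = 3.21 mA.

I_D = 3.21 mA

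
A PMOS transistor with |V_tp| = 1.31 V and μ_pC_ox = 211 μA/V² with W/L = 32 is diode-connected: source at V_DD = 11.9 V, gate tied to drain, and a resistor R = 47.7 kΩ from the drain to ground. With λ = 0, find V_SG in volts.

V_SG = 1.56 V

With gate tied to drain, V_SG = V_SD ≥ V_SG − |V_tp|, so the device is in saturation.
k_p = μ_pC_ox · (W/L) = 6.752 mA/V².
KCL at the drain: ½ k_p (V_SG − |V_tp|)² = (V_DD − V_SG)/R.
Let x = V_SG − 1.31. Then 161 x² + x − 10.59 = 0, giving x = 0.253 V (positive root), so V_SG = 1.56 V.
I_D = (V_DD − V_SG)/R = (11.9 − 1.56) / 47.7 = 0.217 mA.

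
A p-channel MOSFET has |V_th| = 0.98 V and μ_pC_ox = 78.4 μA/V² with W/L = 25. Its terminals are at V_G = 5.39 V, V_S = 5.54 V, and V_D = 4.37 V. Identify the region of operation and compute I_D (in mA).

Cutoff; I_D = 0 mA

V_SG = V_S − V_G = 5.54 − 5.39 = 0.15 V; V_SD = V_S − V_D = 5.54 − 4.37 = 1.17 V.
V_SG = 0.15 V < |V_th| = 0.98 V, so the transistor is in cutoff.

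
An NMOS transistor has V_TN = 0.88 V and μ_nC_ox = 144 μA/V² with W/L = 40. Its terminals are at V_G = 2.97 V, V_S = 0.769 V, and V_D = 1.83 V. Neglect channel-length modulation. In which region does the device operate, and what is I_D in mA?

V_GS = V_G − V_S = 2.97 − 0.769 = 2.2 V; V_DS = V_D − V_S = 1.83 − 0.769 = 1.06 V.
k_n = μ_nC_ox · (W/L) = 5.76 mA/V².
V_ov = V_GS − V_TN = 2.2 − 0.88 = 1.32 V.
Since V_DS = 1.06 V < V_ov = 1.32 V, the device is in the triode region.
I_D = k_n [V_ov · V_DS − ½ V_DS²] = 5.76 × [1.32 × 1.06 − 0.5 × 1.06²] = 4.83 mA.

Triode; I_D = 4.83 mA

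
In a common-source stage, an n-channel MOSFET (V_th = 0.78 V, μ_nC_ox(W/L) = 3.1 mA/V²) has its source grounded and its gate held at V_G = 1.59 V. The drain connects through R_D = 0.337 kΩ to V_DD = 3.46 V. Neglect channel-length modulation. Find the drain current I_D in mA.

V_GS = V_G = 1.59 V, so V_ov = 1.59 − 0.78 = 0.81 V.
Assume saturation: I_D = ½ k_n V_ov² = 0.5 × 3.1 × 0.81² = 1.02 mA, giving V_DS = V_DD − I_D R_D = 3.46 − 1.02 × 0.337 = 3.12 V.
V_DS = 3.12 V ≥ V_ov = 0.81 V, confirming saturation.

I_D = 1.02 mA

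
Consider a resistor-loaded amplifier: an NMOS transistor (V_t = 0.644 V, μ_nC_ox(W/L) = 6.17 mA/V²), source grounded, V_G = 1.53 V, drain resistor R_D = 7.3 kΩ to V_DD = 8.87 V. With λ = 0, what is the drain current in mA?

I_D = 1.18 mA

V_GS = V_G = 1.53 V, so V_ov = 1.53 − 0.644 = 0.886 V.
Assume saturation: I_D = ½ k_n V_ov² = 0.5 × 6.17 × 0.886² = 2.42 mA, giving V_DS = V_DD − I_D R_D = 8.87 − 2.42 × 7.3 = -8.81 V.
But -8.81 V < V_ov = 0.886 V, so the device is actually in triode.
In triode I_D = k_n[V_ov V_DS − ½ V_DS²] and I_D = (V_DD − V_DS)/R_D. Equating: 22.5 V_DS² − 40.91 V_DS + 8.87 = 0, giving V_DS = 0.252 V (the root below V_ov).
I_D = (8.87 − 0.252) / 7.3 = 1.18 mA.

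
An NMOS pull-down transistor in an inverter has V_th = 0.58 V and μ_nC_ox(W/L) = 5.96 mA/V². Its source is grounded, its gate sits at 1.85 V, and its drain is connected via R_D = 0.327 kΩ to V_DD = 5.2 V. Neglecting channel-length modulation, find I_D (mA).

I_D = 4.81 mA

V_GS = V_G = 1.85 V, so V_ov = 1.85 − 0.58 = 1.27 V.
Assume saturation: I_D = ½ k_n V_ov² = 0.5 × 5.96 × 1.27² = 4.81 mA, giving V_DS = V_DD − I_D R_D = 5.2 − 4.81 × 0.327 = 3.63 V.
V_DS = 3.63 V ≥ V_ov = 1.27 V, confirming saturation.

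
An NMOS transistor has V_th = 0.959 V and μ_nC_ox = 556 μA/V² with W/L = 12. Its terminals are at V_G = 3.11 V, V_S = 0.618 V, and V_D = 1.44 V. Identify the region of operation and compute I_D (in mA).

V_GS = V_G − V_S = 3.11 − 0.618 = 2.49 V; V_DS = V_D − V_S = 1.44 − 0.618 = 0.822 V.
k_n = μ_nC_ox · (W/L) = 6.672 mA/V².
V_ov = V_GS − V_th = 2.49 − 0.959 = 1.53 V.
Since V_DS = 0.822 V < V_ov = 1.53 V, the device is in the triode region.
I_D = k_n [V_ov · V_DS − ½ V_DS²] = 6.672 × [1.53 × 0.822 − 0.5 × 0.822²] = 6.15 mA.

Triode; I_D = 6.15 mA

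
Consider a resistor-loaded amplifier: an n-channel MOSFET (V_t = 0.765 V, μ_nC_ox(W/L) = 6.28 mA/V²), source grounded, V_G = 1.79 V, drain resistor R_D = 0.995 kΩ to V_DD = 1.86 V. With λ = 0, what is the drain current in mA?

V_GS = V_G = 1.79 V, so V_ov = 1.79 − 0.765 = 1.02 V.
Assume saturation: I_D = ½ k_n V_ov² = 0.5 × 6.28 × 1.02² = 3.3 mA, giving V_DS = V_DD − I_D R_D = 1.86 − 3.3 × 0.995 = -1.42 V.
But -1.42 V < V_ov = 1.02 V, so the device is actually in triode.
In triode I_D = k_n[V_ov V_DS − ½ V_DS²] and I_D = (V_DD − V_DS)/R_D. Equating: 3.12 V_DS² − 7.405 V_DS + 1.86 = 0, giving V_DS = 0.286 V (the root below V_ov).
I_D = (1.86 − 0.286) / 0.995 = 1.58 mA.

I_D = 1.58 mA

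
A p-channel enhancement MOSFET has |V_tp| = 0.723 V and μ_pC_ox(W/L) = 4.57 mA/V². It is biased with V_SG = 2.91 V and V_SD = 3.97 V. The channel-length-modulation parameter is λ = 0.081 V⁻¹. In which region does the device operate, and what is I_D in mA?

V_ov = V_SG − |V_tp| = 2.91 − 0.723 = 2.19 V.
Since V_SD = 3.97 V ≥ V_ov = 2.19 V, the device is in saturation.
I_D = ½ k_p V_ov² (1 + λ V_SD) = 0.5 × 4.57 × 2.19² × (1 + 0.081 × 3.97) = 14.4 mA.

Saturation; I_D = 14.4 mA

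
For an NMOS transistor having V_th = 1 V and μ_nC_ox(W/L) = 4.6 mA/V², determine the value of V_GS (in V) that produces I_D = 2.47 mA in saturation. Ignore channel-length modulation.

In saturation I_D = ½ k_n (V_GS − V_th)², so V_GS − V_th = √(2 I_D / k_n) = √(2 × 2.47 / 4.6) = 1.04 V.
V_GS = 1 + 1.04 = 2.04 V.

V_GS = 2.04 V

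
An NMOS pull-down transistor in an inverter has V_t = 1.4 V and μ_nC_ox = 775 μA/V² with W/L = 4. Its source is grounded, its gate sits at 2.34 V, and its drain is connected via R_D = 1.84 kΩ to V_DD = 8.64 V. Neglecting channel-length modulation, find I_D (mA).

I_D = 1.37 mA

V_GS = V_G = 2.34 V, so V_ov = 2.34 − 1.4 = 0.94 V.
k_n = μ_nC_ox · (W/L) = 3.1 mA/V².
Assume saturation: I_D = ½ k_n V_ov² = 0.5 × 3.1 × 0.94² = 1.37 mA, giving V_DS = V_DD − I_D R_D = 8.64 − 1.37 × 1.84 = 6.12 V.
V_DS = 6.12 V ≥ V_ov = 0.94 V, confirming saturation.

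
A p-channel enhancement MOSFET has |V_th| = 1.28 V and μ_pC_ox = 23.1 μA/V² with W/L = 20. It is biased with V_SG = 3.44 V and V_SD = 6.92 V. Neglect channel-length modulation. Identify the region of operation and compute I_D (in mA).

Saturation; I_D = 1.08 mA

k_p = μ_pC_ox · (W/L) = 0.462 mA/V².
V_ov = V_SG − |V_th| = 3.44 − 1.28 = 2.16 V.
Since V_SD = 6.92 V ≥ V_ov = 2.16 V, the device is in saturation.
I_D = ½ k_p V_ov² = 0.5 × 0.462 × 2.16² = 1.08 mA.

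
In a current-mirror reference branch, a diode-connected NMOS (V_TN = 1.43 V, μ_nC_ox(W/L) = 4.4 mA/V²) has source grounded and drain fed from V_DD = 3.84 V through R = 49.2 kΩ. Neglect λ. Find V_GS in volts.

With gate tied to drain, V_GS = V_DS ≥ V_GS − V_TN, so the device is in saturation.
KCL at the drain: ½ k_n (V_GS − V_TN)² = (V_DD − V_GS)/R.
Let x = V_GS − 1.43. Then 108 x² + x − 2.41 = 0, giving x = 0.145 V (positive root), so V_GS = 1.57 V.
I_D = (V_DD − V_GS)/R = (3.84 − 1.57) / 49.2 = 0.046 mA.

V_GS = 1.57 V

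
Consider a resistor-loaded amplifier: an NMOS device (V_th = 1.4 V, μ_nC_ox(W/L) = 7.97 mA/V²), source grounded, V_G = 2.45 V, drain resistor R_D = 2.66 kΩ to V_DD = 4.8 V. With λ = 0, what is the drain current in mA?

V_GS = V_G = 2.45 V, so V_ov = 2.45 − 1.4 = 1.05 V.
Assume saturation: I_D = ½ k_n V_ov² = 0.5 × 7.97 × 1.05² = 4.39 mA, giving V_DS = V_DD − I_D R_D = 4.8 − 4.39 × 2.66 = -6.89 V.
But -6.89 V < V_ov = 1.05 V, so the device is actually in triode.
In triode I_D = k_n[V_ov V_DS − ½ V_DS²] and I_D = (V_DD − V_DS)/R_D. Equating: 10.6 V_DS² − 23.26 V_DS + 4.8 = 0, giving V_DS = 0.231 V (the root below V_ov).
I_D = (4.8 − 0.231) / 2.66 = 1.72 mA.

I_D = 1.72 mA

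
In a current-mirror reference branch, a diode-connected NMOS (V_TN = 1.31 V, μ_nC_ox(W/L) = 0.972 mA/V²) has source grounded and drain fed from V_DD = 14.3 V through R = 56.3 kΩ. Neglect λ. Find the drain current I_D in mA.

I_D = 0.219 mA

With gate tied to drain, V_GS = V_DS ≥ V_GS − V_TN, so the device is in saturation.
KCL at the drain: ½ k_n (V_GS − V_TN)² = (V_DD − V_GS)/R.
Let x = V_GS − 1.31. Then 27.4 x² + x − 12.99 = 0, giving x = 0.671 V (positive root), so V_GS = 1.98 V.
I_D = (V_DD − V_GS)/R = (14.3 − 1.98) / 56.3 = 0.219 mA.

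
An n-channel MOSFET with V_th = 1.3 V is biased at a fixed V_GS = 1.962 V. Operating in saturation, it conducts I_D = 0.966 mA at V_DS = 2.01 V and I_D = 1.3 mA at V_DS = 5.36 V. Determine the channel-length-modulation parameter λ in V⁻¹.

With V_GS fixed, I_D ∝ (1 + λ V_DS) in saturation, so I_D2/I_D1 = (1 + λ V_DS2)/(1 + λ V_DS1).
1.3/0.966 = 1.346 = (1 + 5.36 λ)/(1 + 2.01 λ).
Solving: λ (I_D1 V_DS2 − I_D2 V_DS1) = I_D2 − I_D1, so λ = (1.3 − 0.966) / (0.966 × 5.36 − 1.3 × 2.01) = 0.334 / 2.56 = 0.13 V⁻¹.

λ = 0.130 V⁻¹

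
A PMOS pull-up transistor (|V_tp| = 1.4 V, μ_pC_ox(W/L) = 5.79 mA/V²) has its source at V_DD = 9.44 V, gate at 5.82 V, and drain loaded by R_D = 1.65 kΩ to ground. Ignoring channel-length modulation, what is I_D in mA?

V_SG = V_DD − V_G = 9.44 − 5.82 = 3.62 V, so V_ov = 3.62 − 1.4 = 2.22 V.
Assume saturation: I_D = ½ k_p V_ov² = 0.5 × 5.79 × 2.22² = 14.3 mA, giving V_SD = V_DD − I_D R_D = 9.44 − 14.3 × 1.65 = -14.1 V.
But -14.1 V < V_ov = 2.22 V, so the device is actually in triode.
In triode I_D = k_p[V_ov V_SD − ½ V_SD²] and I_D = (V_DD − V_SD)/R_D. Equating: 4.78 V_SD² − 22.21 V_SD + 9.44 = 0, giving V_SD = 0.473 V (the root below V_ov).
I_D = (9.44 − 0.473) / 1.65 = 5.43 mA.

I_D = 5.43 mA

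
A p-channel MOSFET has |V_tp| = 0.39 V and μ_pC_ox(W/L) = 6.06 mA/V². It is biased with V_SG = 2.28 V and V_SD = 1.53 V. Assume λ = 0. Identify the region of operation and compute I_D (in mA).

V_ov = V_SG − |V_tp| = 2.28 − 0.39 = 1.89 V.
Since V_SD = 1.53 V < V_ov = 1.89 V, the device is in the triode region.
I_D = k_p [V_ov · V_SD − ½ V_SD²] = 6.06 × [1.89 × 1.53 − 0.5 × 1.53²] = 10.4 mA.

Triode; I_D = 10.4 mA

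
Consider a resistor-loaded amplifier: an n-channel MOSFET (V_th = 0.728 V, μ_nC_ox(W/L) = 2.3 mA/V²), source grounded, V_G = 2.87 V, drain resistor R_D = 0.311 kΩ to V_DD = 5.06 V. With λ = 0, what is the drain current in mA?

V_GS = V_G = 2.87 V, so V_ov = 2.87 − 0.728 = 2.14 V.
Assume saturation: I_D = ½ k_n V_ov² = 0.5 × 2.3 × 2.14² = 5.28 mA, giving V_DS = V_DD − I_D R_D = 5.06 − 5.28 × 0.311 = 3.42 V.
V_DS = 3.42 V ≥ V_ov = 2.14 V, confirming saturation.

I_D = 5.28 mA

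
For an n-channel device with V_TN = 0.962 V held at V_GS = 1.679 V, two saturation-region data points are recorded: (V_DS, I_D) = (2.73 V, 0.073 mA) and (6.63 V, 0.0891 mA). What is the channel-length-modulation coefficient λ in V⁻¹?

λ = 0.0669 V⁻¹

With V_GS fixed, I_D ∝ (1 + λ V_DS) in saturation, so I_D2/I_D1 = (1 + λ V_DS2)/(1 + λ V_DS1).
0.0891/0.073 = 1.221 = (1 + 6.63 λ)/(1 + 2.73 λ).
Solving: λ (I_D1 V_DS2 − I_D2 V_DS1) = I_D2 − I_D1, so λ = (0.0891 − 0.073) / (0.073 × 6.63 − 0.0891 × 2.73) = 0.0161 / 0.241 = 0.0669 V⁻¹.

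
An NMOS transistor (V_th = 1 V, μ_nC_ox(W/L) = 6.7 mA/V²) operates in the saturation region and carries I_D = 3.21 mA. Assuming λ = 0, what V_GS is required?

In saturation I_D = ½ k_n (V_GS − V_th)², so V_GS − V_th = √(2 I_D / k_n) = √(2 × 3.21 / 6.7) = 0.979 V.
V_GS = 1 + 0.979 = 1.98 V.

V_GS = 1.98 V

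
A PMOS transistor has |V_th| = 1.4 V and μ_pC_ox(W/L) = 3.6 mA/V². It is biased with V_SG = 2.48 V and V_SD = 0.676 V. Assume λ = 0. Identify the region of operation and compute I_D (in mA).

V_ov = V_SG − |V_th| = 2.48 − 1.4 = 1.08 V.
Since V_SD = 0.676 V < V_ov = 1.08 V, the device is in the triode region.
I_D = k_p [V_ov · V_SD − ½ V_SD²] = 3.6 × [1.08 × 0.676 − 0.5 × 0.676²] = 1.81 mA.

Triode; I_D = 1.81 mA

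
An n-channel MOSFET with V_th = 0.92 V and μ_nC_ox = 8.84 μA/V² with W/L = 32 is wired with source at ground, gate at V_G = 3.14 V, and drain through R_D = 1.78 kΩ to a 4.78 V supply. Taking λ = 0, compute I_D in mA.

V_GS = V_G = 3.14 V, so V_ov = 3.14 − 0.92 = 2.22 V.
k_n = μ_nC_ox · (W/L) = 0.2829 mA/V².
Assume saturation: I_D = ½ k_n V_ov² = 0.5 × 0.2829 × 2.22² = 0.697 mA, giving V_DS = V_DD − I_D R_D = 4.78 − 0.697 × 1.78 = 3.54 V.
V_DS = 3.54 V ≥ V_ov = 2.22 V, confirming saturation.

I_D = 0.697 mA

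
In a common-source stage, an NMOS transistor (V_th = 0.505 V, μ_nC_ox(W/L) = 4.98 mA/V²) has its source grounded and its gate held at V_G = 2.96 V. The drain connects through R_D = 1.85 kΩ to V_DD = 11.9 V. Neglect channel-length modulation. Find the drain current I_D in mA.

I_D = 6.13 mA

V_GS = V_G = 2.96 V, so V_ov = 2.96 − 0.505 = 2.46 V.
Assume saturation: I_D = ½ k_n V_ov² = 0.5 × 4.98 × 2.46² = 15 mA, giving V_DS = V_DD − I_D R_D = 11.9 − 15 × 1.85 = -15.9 V.
But -15.9 V < V_ov = 2.46 V, so the device is actually in triode.
In triode I_D = k_n[V_ov V_DS − ½ V_DS²] and I_D = (V_DD − V_DS)/R_D. Equating: 4.61 V_DS² − 23.62 V_DS + 11.9 = 0, giving V_DS = 0.566 V (the root below V_ov).
I_D = (11.9 − 0.566) / 1.85 = 6.13 mA.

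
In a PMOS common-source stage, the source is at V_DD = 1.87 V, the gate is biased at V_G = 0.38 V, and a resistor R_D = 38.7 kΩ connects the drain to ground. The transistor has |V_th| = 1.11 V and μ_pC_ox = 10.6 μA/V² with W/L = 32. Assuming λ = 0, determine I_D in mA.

V_SG = V_DD − V_G = 1.87 − 0.38 = 1.49 V, so V_ov = 1.49 − 1.11 = 0.38 V.
k_p = μ_pC_ox · (W/L) = 0.3392 mA/V².
Assume saturation: I_D = ½ k_p V_ov² = 0.5 × 0.3392 × 0.38² = 0.0245 mA, giving V_SD = V_DD − I_D R_D = 1.87 − 0.0245 × 38.7 = 0.922 V.
V_SD = 0.922 V ≥ V_ov = 0.38 V, confirming saturation.

I_D = 0.0245 mA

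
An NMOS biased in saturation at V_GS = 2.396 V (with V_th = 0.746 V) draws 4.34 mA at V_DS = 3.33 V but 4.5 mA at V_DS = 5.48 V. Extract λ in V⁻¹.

λ = 0.0182 V⁻¹

With V_GS fixed, I_D ∝ (1 + λ V_DS) in saturation, so I_D2/I_D1 = (1 + λ V_DS2)/(1 + λ V_DS1).
4.5/4.34 = 1.037 = (1 + 5.48 λ)/(1 + 3.33 λ).
Solving: λ (I_D1 V_DS2 − I_D2 V_DS1) = I_D2 − I_D1, so λ = (4.5 − 4.34) / (4.34 × 5.48 − 4.5 × 3.33) = 0.16 / 8.8 = 0.0182 V⁻¹.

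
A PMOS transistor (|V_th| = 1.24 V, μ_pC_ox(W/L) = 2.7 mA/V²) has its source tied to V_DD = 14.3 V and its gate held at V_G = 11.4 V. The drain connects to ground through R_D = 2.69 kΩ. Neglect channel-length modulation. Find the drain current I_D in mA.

V_SG = V_DD − V_G = 14.3 − 11.4 = 2.9 V, so V_ov = 2.9 − 1.24 = 1.66 V.
Assume saturation: I_D = ½ k_p V_ov² = 0.5 × 2.7 × 1.66² = 3.72 mA, giving V_SD = V_DD − I_D R_D = 14.3 − 3.72 × 2.69 = 4.29 V.
V_SD = 4.29 V ≥ V_ov = 1.66 V, confirming saturation.

I_D = 3.72 mA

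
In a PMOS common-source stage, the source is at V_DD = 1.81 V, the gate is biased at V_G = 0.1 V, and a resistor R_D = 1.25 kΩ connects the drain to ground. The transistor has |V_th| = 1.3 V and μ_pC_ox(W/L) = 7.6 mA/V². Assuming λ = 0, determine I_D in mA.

I_D = 0.639 mA

V_SG = V_DD − V_G = 1.81 − 0.1 = 1.71 V, so V_ov = 1.71 − 1.3 = 0.41 V.
Assume saturation: I_D = ½ k_p V_ov² = 0.5 × 7.6 × 0.41² = 0.639 mA, giving V_SD = V_DD − I_D R_D = 1.81 − 0.639 × 1.25 = 1.01 V.
V_SD = 1.01 V ≥ V_ov = 0.41 V, confirming saturation.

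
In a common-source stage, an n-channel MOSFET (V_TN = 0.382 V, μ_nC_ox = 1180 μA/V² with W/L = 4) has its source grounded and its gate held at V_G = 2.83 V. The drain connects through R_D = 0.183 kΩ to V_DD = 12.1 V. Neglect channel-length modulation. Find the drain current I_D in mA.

V_GS = V_G = 2.83 V, so V_ov = 2.83 − 0.382 = 2.45 V.
k_n = μ_nC_ox · (W/L) = 4.72 mA/V².
Assume saturation: I_D = ½ k_n V_ov² = 0.5 × 4.72 × 2.45² = 14.1 mA, giving V_DS = V_DD − I_D R_D = 12.1 − 14.1 × 0.183 = 9.51 V.
V_DS = 9.51 V ≥ V_ov = 2.45 V, confirming saturation.

I_D = 14.1 mA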